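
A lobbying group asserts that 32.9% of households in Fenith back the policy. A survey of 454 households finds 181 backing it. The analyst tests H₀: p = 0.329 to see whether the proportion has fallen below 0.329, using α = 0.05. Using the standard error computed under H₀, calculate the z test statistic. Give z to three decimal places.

p̂ = 181/454 = 0.39868.
Standard error under H₀: √(0.329×0.671/454) = 0.02205.
z = (0.39868 − 0.329)/0.02205 = 0.06968/0.02205 = 3.160.
p-value = P(Z < 3.160) ≈ 0.9992. With α = 0.05, fail to reject H₀.

z = 3.160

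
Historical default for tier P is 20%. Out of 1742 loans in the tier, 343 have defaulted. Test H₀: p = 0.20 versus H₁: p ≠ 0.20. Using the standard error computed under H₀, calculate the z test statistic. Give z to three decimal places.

p̂ = 343/1742 = 0.196900.
Standard error under H₀: √(0.2×0.8/1742) = 0.009584.
z = (0.196900 − 0.2)/0.009584 = -0.003100/0.009584 = -0.323.

z = -0.323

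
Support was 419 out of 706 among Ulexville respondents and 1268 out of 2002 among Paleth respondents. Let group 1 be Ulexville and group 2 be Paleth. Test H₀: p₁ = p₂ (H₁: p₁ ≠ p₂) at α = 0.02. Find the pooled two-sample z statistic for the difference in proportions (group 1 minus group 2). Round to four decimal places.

z = -1.8800

p̂₁ = 419/706 = 0.5934844, p̂₂ = 1268/2002 = 0.6333666.
Pooled p̂ = (419+1268)/(706+2002) = 1687/2708 = 0.6229690.
SE = √(0.234879 × 0.00191593) = 0.0212135.
z = (0.5934844 − 0.6333666)/0.0212135 = -0.0398822/0.0212135 = -1.8800.
p-value = 2·P(Z > 1.880) ≈ 0.0601; since p > α = 0.02, fail to reject H₀.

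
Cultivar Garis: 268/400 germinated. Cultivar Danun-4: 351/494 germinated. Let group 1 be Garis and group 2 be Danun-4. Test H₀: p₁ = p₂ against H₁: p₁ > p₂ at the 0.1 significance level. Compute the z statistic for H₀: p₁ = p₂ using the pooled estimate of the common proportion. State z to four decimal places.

z = -1.3055

p̂₁ = 268/400 = 0.670000, p̂₂ = 351/494 = 0.710526.
Pooled p̂ = (268+351)/(400+494) = 619/894 = 0.692394.
SE = √(0.212985 × 0.00452429) = 0.031042.
z = (0.670000 − 0.710526)/0.031042 = -0.040526/0.031042 = -1.3055.
p-value = P(Z > -1.306) ≈ 0.9041. With α = 0.1, fail to reject H₀.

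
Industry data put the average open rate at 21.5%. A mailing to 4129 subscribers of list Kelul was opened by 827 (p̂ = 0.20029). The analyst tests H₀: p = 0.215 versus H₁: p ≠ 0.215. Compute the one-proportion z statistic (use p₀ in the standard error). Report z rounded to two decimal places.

p̂ = 827/4129 = 0.2003.
SE = √(p₀(1−p₀)/n) = √(0.16878/4129) = 0.0064.
z = (0.2003 − 0.215)/0.0064 = -0.0147/0.0064 = -2.30.
p-value = 2·P(Z > 2.301) ≈ 0.0214.

z = -2.30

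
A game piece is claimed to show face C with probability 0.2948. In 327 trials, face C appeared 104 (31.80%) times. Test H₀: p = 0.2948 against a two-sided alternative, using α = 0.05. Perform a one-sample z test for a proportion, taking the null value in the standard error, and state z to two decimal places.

p̂ = 104/327 ≈ 0.3180.
Under H₀, SE = √(0.2948·0.7052/327) = √(0.000635758) = 0.0252.
z = (0.3180 − 0.2948)/0.0252 = 0.0232/0.0252 = 0.92.
Two-sided p-value ≈ 2·Φ(−0.922) = 0.3566; since p > α = 0.05, fail to reject H₀.

z = 0.92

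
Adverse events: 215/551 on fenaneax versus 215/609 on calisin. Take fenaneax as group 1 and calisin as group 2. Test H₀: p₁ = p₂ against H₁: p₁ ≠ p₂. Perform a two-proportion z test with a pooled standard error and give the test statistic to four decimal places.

p̂₁ = 215/551 = 0.390200, p̂₂ = 215/609 = 0.353038.
Pooled p̂ = (215+215)/(551+609) = 430/1160 = 0.370690.
SE = √(0.233279 × 0.00345692) = 0.028398.
z = (0.390200 − 0.353038)/0.028398 = 0.037162/0.028398 = 1.3086.
Two-sided p-value ≈ 2·Φ(−1.309) = 0.1907.

z = 1.3086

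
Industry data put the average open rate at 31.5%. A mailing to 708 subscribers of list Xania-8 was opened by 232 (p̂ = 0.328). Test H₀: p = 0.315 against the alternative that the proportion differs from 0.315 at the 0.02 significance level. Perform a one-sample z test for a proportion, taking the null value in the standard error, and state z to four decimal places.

z = 0.7265

p̂ = 232/708 = 0.327684.
SE = √(p₀(1−p₀)/n) = √(0.21578/708) = 0.017458.
z = (0.327684 − 0.315)/0.017458 = 0.012684/0.017458 = 0.7265.
p-value = 2·P(Z > 0.727) ≈ 0.4675. With α = 0.02, fail to reject H₀.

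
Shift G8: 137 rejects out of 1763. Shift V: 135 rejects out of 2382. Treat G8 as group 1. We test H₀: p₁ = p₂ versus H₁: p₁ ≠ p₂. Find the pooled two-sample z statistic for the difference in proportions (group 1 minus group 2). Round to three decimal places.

z = 2.704

p̂₁ = 137/1763 = 0.077708, p̂₂ = 135/2382 = 0.056675.
Pooled p̂ = (137+135)/(1763+2382) = 272/4145 = 0.065621.
SE = √(p̂(1−p̂)(1/n₁+1/n₂)) = √(0.065621·0.934379·0.00098703) = √(6.05198e-05) = 0.007779.
z = (0.077708 − 0.056675)/0.007779 = 0.021033/0.007779 = 2.704.
p-value = 2·P(Z > 2.704) ≈ 0.0069.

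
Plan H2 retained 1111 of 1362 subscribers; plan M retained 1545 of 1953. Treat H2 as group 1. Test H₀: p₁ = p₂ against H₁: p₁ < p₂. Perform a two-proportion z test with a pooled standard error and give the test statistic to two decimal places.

z = 1.75

p̂₁ = 1111/1362 = 0.81571, p̂₂ = 1545/1953 = 0.79109.
Pooled p̂ = (1111+1545)/(1362+1953) = 2656/3315 = 0.80121.
SE = √(p̂(1−p̂)(1/n₁+1/n₂)) = √(0.80121·0.19879·0.00124625) = √(0.000198495) = 0.01409.
z = (0.81571 − 0.79109)/0.01409 = 0.02462/0.01409 = 1.75.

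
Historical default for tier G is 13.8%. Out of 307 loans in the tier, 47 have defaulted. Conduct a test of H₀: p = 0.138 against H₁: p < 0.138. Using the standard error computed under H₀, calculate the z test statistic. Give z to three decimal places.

p̂ = 47/307 ≈ 0.15309.
Under H₀, SE = √(0.138·0.862/307) = √(0.000387479) = 0.01968.
z = (0.15309 − 0.138)/0.01968 = 0.01509/0.01968 = 0.767.

z = 0.767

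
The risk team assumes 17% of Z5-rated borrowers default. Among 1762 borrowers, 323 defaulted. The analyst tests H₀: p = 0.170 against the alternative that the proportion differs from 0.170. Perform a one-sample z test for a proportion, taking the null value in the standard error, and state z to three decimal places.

p̂ = 323/1762 ≈ 0.183314.
SE = √(p₀(1−p₀)/n) = √(0.1411/1762) = 0.008949.
z = (0.183314 − 0.17)/0.008949 = 0.013314/0.008949 = 1.488.

z = 1.488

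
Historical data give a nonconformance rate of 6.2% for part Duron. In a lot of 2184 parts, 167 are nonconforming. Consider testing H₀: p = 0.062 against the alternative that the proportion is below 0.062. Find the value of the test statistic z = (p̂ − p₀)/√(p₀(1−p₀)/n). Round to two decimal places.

z = 2.80

p̂ = 167/2184 = 0.07647.
Under H₀, SE = √(0.062·0.938/2184) = √(2.66282e-05) = 0.00516.
z = (0.07647 − 0.062)/0.00516 = 0.01447/0.00516 = 2.80.
p-value = P(Z < 2.803) ≈ 0.9975.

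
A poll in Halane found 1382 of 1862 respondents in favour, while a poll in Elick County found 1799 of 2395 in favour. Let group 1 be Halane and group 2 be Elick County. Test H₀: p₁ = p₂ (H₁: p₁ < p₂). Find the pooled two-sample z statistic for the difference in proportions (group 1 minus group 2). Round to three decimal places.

z = -0.665

p̂₁ = 1382/1862 ≈ 0.742213, p̂₂ = 1799/2395 ≈ 0.751148.
Pooled p̂ = (1382+1799)/(1862+2395) = 3181/4257 = 0.747240.
SE = √(0.188872 × 0.000954593) = 0.013427.
z = (0.742213 − 0.751148)/0.013427 = -0.008935/0.013427 = -0.665.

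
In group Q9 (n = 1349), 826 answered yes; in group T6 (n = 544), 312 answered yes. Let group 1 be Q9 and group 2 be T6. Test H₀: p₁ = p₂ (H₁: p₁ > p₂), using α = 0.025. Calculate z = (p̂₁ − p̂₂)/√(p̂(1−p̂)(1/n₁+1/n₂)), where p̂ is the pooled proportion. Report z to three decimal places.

p̂₁ = 826/1349 ≈ 0.61231, p̂₂ = 312/544 ≈ 0.57353.
Pooled p̂ = (826+312)/(1349+544) = 1138/1893 = 0.60116.
SE = √(p̂(1−p̂)(1/n₁+1/n₂)) = √(0.60116·0.39884·0.00257953) = √(0.000618483) = 0.02487.
z = (0.61231 − 0.57353)/0.02487 = 0.03878/0.02487 = 1.559.
p-value = P(Z > 1.559) ≈ 0.0595, so at α = 0.025 we fail to reject H₀.

z = 1.559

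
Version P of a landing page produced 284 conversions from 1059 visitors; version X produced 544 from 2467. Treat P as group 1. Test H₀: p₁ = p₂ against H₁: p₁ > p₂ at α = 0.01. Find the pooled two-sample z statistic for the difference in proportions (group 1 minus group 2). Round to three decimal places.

z = 3.061

p̂₁ = 284/1059 ≈ 0.268178, p̂₂ = 544/2467 ≈ 0.220511.
Pooled p̂ = (284+544)/(1059+2467) = 828/3526 = 0.234827.
SE = √(0.179683 × 0.00134964) = 0.015573.
z = (0.268178 − 0.220511)/0.015573 = 0.047667/0.015573 = 3.061.
p-value = P(Z > 3.061) ≈ 0.0011; since p < α = 0.01, reject H₀.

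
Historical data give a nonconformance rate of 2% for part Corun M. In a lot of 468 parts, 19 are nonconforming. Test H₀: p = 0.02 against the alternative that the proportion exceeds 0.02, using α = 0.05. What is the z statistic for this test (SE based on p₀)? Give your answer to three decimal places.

p̂ = 19/468 = 0.040598.
Under H₀, SE = √(0.02·0.98/468) = √(4.18803e-05) = 0.006472.
z = (0.040598 − 0.02)/0.006472 = 0.020598/0.006472 = 3.183.
p-value = P(Z > 3.183) ≈ 0.0007. With α = 0.05, reject H₀.

z = 3.183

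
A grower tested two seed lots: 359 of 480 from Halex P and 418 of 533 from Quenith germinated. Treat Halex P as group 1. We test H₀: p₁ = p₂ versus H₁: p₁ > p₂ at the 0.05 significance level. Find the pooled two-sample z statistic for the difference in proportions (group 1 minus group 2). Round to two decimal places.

z = -1.37

p̂₁ = 359/480 ≈ 0.74792, p̂₂ = 418/533 ≈ 0.78424.
Pooled p̂ = (359+418)/(480+533) = 777/1013 = 0.76703.
SE = √(0.178696 × 0.00395951) = 0.02660.
z = (0.74792 − 0.78424)/0.02660 = -0.03632/0.02660 = -1.37.
p-value = P(Z > -1.366) ≈ 0.9140; since p > α = 0.05, fail to reject H₀.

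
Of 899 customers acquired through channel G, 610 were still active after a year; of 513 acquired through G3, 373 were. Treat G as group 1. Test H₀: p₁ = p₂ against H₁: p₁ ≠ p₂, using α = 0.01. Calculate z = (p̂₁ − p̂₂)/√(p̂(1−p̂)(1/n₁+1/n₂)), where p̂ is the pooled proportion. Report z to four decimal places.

z = -1.9084

p̂₁ = 610/899 ≈ 0.678532, p̂₂ = 373/513 ≈ 0.727096.
Pooled p̂ = (610+373)/(899+513) = 983/1412 = 0.696176.
SE = √(0.211515 × 0.00306166) = 0.025448.
z = (0.678532 − 0.727096)/0.025448 = -0.048564/0.025448 = -1.9084.
Two-sided p-value ≈ 2·Φ(−1.908) = 0.0563; since p > α = 0.01, fail to reject H₀.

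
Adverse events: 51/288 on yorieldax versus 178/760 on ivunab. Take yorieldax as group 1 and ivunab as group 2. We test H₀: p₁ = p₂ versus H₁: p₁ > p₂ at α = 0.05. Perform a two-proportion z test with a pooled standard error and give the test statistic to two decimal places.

p̂₁ = 51/288 = 0.1771, p̂₂ = 178/760 = 0.2342.
Pooled p̂ = (51+178)/(288+760) = 229/1048 = 0.2185.
SE = √(p̂(1−p̂)(1/n₁+1/n₂)) = √(0.2185·0.7815·0.00478801) = √(0.000817621) = 0.0286.
z = (0.1771 − 0.2342)/0.0286 = -0.0571/0.0286 = -2.00.
p-value = P(Z > -1.998) ≈ 0.9771, so at α = 0.05 we fail to reject H₀.

z = -2.00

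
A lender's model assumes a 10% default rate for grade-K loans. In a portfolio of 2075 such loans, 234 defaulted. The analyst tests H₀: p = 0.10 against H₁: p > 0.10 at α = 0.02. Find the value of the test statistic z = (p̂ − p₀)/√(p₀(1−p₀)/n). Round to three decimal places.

z = 1.939

p̂ = 234/2075 ≈ 0.112771.
SE = √(p₀(1−p₀)/n) = √(0.09/2075) = 0.006586.
z = (0.112771 − 0.1)/0.006586 = 0.012771/0.006586 = 1.939.
p-value = P(Z > 1.939) ≈ 0.0262. With α = 0.02, fail to reject H₀.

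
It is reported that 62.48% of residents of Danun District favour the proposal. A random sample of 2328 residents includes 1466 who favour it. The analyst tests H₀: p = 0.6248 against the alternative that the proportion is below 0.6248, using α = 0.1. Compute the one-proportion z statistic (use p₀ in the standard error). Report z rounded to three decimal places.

p̂ = 1466/2328 = 0.629725.
Under H₀, SE = √(0.6248·0.3752/2328) = √(0.000100698) = 0.010035.
z = (0.629725 − 0.6248)/0.010035 = 0.004925/0.010035 = 0.491.
p-value = P(Z < 0.491) ≈ 0.6882; since p > α = 0.1, fail to reject H₀.

z = 0.491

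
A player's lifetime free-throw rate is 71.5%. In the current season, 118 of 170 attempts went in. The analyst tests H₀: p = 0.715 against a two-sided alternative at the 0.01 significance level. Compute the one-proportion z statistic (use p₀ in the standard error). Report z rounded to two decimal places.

z = -0.60

p̂ = 118/170 = 0.6941.
Under H₀, SE = √(0.715·0.285/170) = √(0.00119868) = 0.0346.
z = (0.6941 − 0.715)/0.0346 = -0.0209/0.0346 = -0.60.
p-value = 2·P(Z > 0.603) ≈ 0.5464. With α = 0.01, fail to reject H₀.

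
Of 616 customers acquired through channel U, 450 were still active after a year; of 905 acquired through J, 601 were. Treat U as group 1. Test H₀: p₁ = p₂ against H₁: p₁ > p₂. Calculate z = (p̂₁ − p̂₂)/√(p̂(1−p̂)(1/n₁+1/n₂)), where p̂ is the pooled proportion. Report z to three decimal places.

p̂₁ = 450/616 = 0.73052, p̂₂ = 601/905 = 0.66409.
Pooled p̂ = (450+601)/(616+905) = 1051/1521 = 0.69099.
SE = √(0.213522 × 0.00272835) = 0.02414.
z = (0.73052 − 0.66409)/0.02414 = 0.06643/0.02414 = 2.752.

z = 2.752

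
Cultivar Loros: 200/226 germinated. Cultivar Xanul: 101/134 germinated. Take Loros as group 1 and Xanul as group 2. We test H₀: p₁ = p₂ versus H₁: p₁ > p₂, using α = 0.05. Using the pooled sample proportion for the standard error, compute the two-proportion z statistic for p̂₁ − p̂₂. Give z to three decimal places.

z = 3.251

p̂₁ = 200/226 = 0.88496, p̂₂ = 101/134 = 0.75373.
Pooled p̂ = (200+101)/(226+134) = 301/360 = 0.83611.
SE = √(0.137029 × 0.0118875) = 0.04036.
z = (0.88496 − 0.75373)/0.04036 = 0.13123/0.04036 = 3.251.
p-value = P(Z > 3.251) ≈ 0.0006. With α = 0.05, reject H₀.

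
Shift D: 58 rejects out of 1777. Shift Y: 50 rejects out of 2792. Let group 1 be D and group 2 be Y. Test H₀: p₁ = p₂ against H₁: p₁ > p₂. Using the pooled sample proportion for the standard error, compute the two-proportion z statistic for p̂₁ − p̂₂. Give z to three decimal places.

z = 3.195

p̂₁ = 58/1777 = 0.03264, p̂₂ = 50/2792 = 0.01791.
Pooled p̂ = (58+50)/(1777+2792) = 108/4569 = 0.02364.
SE = √(p̂(1−p̂)(1/n₁+1/n₂)) = √(0.02364·0.97636·0.000920912) = √(2.12536e-05) = 0.00461.
z = (0.03264 − 0.01791)/0.00461 = 0.01473/0.00461 = 3.195.
p-value = P(Z > 3.195) ≈ 0.0007.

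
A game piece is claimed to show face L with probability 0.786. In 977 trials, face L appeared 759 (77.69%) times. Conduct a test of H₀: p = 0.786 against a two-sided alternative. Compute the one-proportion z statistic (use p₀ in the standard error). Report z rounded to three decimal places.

p̂ = 759/977 ≈ 0.77687.
Standard error under H₀: √(0.786×0.214/977) = 0.01312.
z = (0.77687 − 0.786)/0.01312 = -0.00913/0.01312 = -0.696.

z = -0.696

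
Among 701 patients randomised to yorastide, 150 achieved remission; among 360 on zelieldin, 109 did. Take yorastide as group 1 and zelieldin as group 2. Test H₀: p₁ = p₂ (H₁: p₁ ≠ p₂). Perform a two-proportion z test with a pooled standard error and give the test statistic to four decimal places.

z = -3.1881

p̂₁ = 150/701 = 0.213980, p̂₂ = 109/360 = 0.302778.
Pooled p̂ = (150+109)/(701+360) = 259/1061 = 0.244109.
SE = √(p̂(1−p̂)(1/n₁+1/n₂)) = √(0.244109·0.755891·0.00420431) = √(0.000775779) = 0.027853.
z = (0.213980 − 0.302778)/0.027853 = -0.088798/0.027853 = -3.1881.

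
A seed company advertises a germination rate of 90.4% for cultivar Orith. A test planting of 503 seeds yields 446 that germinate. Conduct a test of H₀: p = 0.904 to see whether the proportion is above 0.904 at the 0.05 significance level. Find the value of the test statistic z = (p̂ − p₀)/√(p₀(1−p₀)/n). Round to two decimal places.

p̂ = 446/503 = 0.8867.
Standard error under H₀: √(0.904×0.096/503) = 0.0131.
z = (0.8867 − 0.904)/0.0131 = -0.0173/0.0131 = -1.32.
p-value = P(Z > -1.319) ≈ 0.9063; since p > α = 0.05, fail to reject H₀.

z = -1.32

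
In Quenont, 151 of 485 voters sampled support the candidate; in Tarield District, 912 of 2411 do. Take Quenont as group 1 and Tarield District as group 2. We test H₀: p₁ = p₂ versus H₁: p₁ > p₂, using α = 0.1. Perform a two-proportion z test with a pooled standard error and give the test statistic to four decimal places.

p̂₁ = 151/485 = 0.311340, p̂₂ = 912/2411 = 0.378266.
Pooled p̂ = (151+912)/(485+2411) = 1063/2896 = 0.367058.
SE = √(0.232326 × 0.00247662) = 0.023987.
z = (0.311340 − 0.378266)/0.023987 = -0.066926/0.023987 = -2.7901.
p-value = P(Z > -2.790) ≈ 0.9974; since p > α = 0.1, fail to reject H₀.

z = -2.7901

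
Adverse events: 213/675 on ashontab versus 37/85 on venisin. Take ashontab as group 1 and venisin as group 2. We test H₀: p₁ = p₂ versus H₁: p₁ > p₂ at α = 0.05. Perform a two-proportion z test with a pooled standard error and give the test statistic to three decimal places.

z = -2.214

p̂₁ = 213/675 = 0.31556, p̂₂ = 37/85 = 0.43529.
Pooled p̂ = (213+37)/(675+85) = 250/760 = 0.32895.
SE = √(0.220741 × 0.0132462) = 0.05407.
z = (0.31556 − 0.43529)/0.05407 = -0.11973/0.05407 = -2.214.
p-value = P(Z > -2.214) ≈ 0.9866; since p > α = 0.05, fail to reject H₀.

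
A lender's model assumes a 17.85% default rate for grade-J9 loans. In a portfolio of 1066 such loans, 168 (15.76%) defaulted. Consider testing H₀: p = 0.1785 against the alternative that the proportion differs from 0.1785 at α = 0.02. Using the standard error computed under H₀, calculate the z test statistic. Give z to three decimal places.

p̂ = 168/1066 = 0.15760.
SE = √(p₀(1−p₀)/n) = √(0.14664/1066) = 0.01173.
z = (0.15760 − 0.1785)/0.01173 = -0.02090/0.01173 = -1.782.
Two-sided p-value ≈ 2·Φ(−1.782) = 0.0747. With α = 0.02, fail to reject H₀.

z = -1.782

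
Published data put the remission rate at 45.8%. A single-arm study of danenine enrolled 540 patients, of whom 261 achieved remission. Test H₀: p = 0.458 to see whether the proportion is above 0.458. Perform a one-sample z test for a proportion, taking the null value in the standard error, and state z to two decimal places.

z = 1.18

p̂ = 261/540 = 0.4833.
SE = √(p₀(1−p₀)/n) = √(0.24824/540) = 0.0214.
z = (0.4833 − 0.458)/0.0214 = 0.0253/0.0214 = 1.18.
p-value = P(Z > 1.182) ≈ 0.1187.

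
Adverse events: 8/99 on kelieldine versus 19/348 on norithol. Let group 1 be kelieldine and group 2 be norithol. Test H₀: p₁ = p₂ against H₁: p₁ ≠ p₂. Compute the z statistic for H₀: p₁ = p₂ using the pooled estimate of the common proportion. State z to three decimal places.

p̂₁ = 8/99 = 0.08081, p̂₂ = 19/348 = 0.05460.
Pooled p̂ = (8+19)/(99+348) = 27/447 = 0.06040.
SE = √(0.0567542 × 0.0129746) = 0.02714.
z = (0.08081 − 0.05460)/0.02714 = 0.02621/0.02714 = 0.966.
Two-sided p-value ≈ 2·Φ(−0.966) = 0.3341.

z = 0.966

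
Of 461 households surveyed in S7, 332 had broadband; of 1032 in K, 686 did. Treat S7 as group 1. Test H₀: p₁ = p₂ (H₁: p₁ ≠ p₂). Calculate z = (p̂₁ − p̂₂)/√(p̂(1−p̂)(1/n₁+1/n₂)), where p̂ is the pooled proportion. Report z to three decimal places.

p̂₁ = 332/461 ≈ 0.72017, p̂₂ = 686/1032 ≈ 0.66473.
Pooled p̂ = (332+686)/(461+1032) = 1018/1493 = 0.68185.
SE = √(0.216931 × 0.00313819) = 0.02609.
z = (0.72017 − 0.66473)/0.02609 = 0.05544/0.02609 = 2.125.

z = 2.125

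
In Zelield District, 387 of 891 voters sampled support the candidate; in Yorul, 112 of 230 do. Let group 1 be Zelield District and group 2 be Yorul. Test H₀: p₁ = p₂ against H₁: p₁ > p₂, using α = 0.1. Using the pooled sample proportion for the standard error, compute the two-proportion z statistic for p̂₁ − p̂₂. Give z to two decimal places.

p̂₁ = 387/891 = 0.4343, p̂₂ = 112/230 = 0.4870.
Pooled p̂ = (387+112)/(891+230) = 499/1121 = 0.4451.
SE = √(0.24699 × 0.00547016) = 0.0368.
z = (0.4343 − 0.4870)/0.0368 = -0.0527/0.0368 = -1.43.
p-value = P(Z > -1.431) ≈ 0.9238, so at α = 0.1 we fail to reject H₀.

z = -1.43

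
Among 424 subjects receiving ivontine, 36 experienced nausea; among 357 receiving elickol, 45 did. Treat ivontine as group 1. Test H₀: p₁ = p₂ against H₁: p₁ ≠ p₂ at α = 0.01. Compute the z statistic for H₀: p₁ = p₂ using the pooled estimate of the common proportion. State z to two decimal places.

z = -1.88

p̂₁ = 36/424 ≈ 0.0849, p̂₂ = 45/357 ≈ 0.1261.
Pooled p̂ = (36+45)/(424+357) = 81/781 = 0.1037.
SE = √(p̂(1−p̂)(1/n₁+1/n₂)) = √(0.1037·0.8963·0.00515961) = √(0.000479621) = 0.0219.
z = (0.0849 − 0.1261)/0.0219 = -0.0412/0.0219 = -1.88.
Two-sided p-value ≈ 2·Φ(−1.879) = 0.0603. With α = 0.01, fail to reject H₀.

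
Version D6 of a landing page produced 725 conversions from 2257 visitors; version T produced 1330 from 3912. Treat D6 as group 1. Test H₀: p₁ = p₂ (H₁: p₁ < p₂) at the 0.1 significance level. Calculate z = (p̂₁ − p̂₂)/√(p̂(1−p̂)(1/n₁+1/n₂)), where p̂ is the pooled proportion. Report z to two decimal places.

z = -1.51

p̂₁ = 725/2257 = 0.32122, p̂₂ = 1330/3912 = 0.33998.
Pooled p̂ = (725+1330)/(2257+3912) = 2055/6169 = 0.33312.
SE = √(0.22215 × 0.00069869) = 0.01246.
z = (0.32122 − 0.33998)/0.01246 = -0.01876/0.01246 = -1.51.
p-value = P(Z < -1.506) ≈ 0.0661, so at α = 0.1 we reject H₀.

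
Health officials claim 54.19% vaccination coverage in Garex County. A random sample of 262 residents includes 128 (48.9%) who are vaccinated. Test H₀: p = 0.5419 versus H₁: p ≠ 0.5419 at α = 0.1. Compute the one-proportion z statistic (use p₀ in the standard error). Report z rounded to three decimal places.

p̂ = 128/262 ≈ 0.48855.
Standard error under H₀: √(0.5419×0.4581/262) = 0.03078.
z = (0.48855 − 0.5419)/0.03078 = -0.05335/0.03078 = -1.733.
Two-sided p-value ≈ 2·Φ(−1.733) = 0.0831; since p < α = 0.1, reject H₀.

z = -1.733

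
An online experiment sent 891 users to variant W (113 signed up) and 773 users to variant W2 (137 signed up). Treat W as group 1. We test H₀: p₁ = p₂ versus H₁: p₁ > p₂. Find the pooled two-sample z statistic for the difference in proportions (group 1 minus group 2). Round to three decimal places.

z = -2.870

p̂₁ = 113/891 ≈ 0.126824, p̂₂ = 137/773 ≈ 0.177232.
Pooled p̂ = (113+137)/(891+773) = 250/1664 = 0.150240.
SE = √(p̂(1−p̂)(1/n₁+1/n₂)) = √(0.150240·0.849760·0.002416) = √(0.000308446) = 0.017563.
z = (0.126824 − 0.177232)/0.017563 = -0.050408/0.017563 = -2.870.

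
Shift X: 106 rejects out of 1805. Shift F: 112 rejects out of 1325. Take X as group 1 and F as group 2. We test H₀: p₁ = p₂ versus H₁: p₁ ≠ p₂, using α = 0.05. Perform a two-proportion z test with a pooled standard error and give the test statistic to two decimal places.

z = -2.80

p̂₁ = 106/1805 = 0.0587, p̂₂ = 112/1325 = 0.0845.
Pooled p̂ = (106+112)/(1805+1325) = 218/3130 = 0.0696.
SE = √(0.0647976 × 0.00130873) = 0.0092.
z = (0.0587 − 0.0845)/0.0092 = -0.0258/0.0092 = -2.80.
Two-sided p-value ≈ 2·Φ(−2.802) = 0.0051, so at α = 0.05 we reject H₀.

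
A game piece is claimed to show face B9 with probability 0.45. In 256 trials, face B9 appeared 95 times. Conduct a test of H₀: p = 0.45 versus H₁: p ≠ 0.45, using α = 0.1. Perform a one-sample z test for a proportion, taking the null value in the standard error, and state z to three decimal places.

z = -2.538

p̂ = 95/256 = 0.37109.
Standard error under H₀: √(0.45×0.55/256) = 0.03109.
z = (0.37109 − 0.45)/0.03109 = -0.07891/0.03109 = -2.538.
p-value = 2·P(Z > 2.538) ≈ 0.0112, so at α = 0.1 we reject H₀.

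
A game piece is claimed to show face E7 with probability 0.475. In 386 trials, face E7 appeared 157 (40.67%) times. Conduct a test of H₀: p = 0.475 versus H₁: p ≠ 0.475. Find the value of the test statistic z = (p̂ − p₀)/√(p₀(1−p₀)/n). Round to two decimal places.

z = -2.69

p̂ = 157/386 ≈ 0.4067.
Standard error under H₀: √(0.475×0.525/386) = 0.0254.
z = (0.4067 − 0.475)/0.0254 = -0.0683/0.0254 = -2.69.
p-value = 2·P(Z > 2.686) ≈ 0.0072.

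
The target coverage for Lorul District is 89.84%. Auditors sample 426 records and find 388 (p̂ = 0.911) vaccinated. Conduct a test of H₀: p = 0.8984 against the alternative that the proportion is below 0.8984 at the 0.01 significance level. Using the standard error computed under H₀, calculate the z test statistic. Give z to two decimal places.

z = 0.85

p̂ = 388/426 ≈ 0.9108.
Under H₀, SE = √(0.8984·0.1016/426) = √(0.000214266) = 0.0146.
z = (0.9108 − 0.8984)/0.0146 = 0.0124/0.0146 = 0.85.
p-value = P(Z < 0.847) ≈ 0.8015, so at α = 0.01 we fail to reject H₀.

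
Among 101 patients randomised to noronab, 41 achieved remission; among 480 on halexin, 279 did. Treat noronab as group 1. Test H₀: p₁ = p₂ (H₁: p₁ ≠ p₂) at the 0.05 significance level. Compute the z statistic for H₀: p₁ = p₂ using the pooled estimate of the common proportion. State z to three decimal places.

z = -3.219

p̂₁ = 41/101 ≈ 0.405941, p̂₂ = 279/480 ≈ 0.581250.
Pooled p̂ = (41+279)/(101+480) = 320/581 = 0.550775.
SE = √(p̂(1−p̂)(1/n₁+1/n₂)) = √(0.550775·0.449225·0.0119843) = √(0.00296518) = 0.054454.
z = (0.405941 − 0.581250)/0.054454 = -0.175309/0.054454 = -3.219.
p-value = 2·P(Z > 3.219) ≈ 0.0013. With α = 0.05, reject H₀.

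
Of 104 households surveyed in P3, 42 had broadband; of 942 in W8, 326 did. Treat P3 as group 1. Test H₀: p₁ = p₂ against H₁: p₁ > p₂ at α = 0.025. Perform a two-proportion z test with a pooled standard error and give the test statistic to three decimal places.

z = 1.171

p̂₁ = 42/104 = 0.40385, p̂₂ = 326/942 = 0.34607.
Pooled p̂ = (42+326)/(104+942) = 368/1046 = 0.35182.
SE = √(p̂(1−p̂)(1/n₁+1/n₂)) = √(0.35182·0.64818·0.010677) = √(0.00243479) = 0.04934.
z = (0.40385 − 0.34607)/0.04934 = 0.05778/0.04934 = 1.171.
p-value = P(Z > 1.171) ≈ 0.1208, so at α = 0.025 we fail to reject H₀.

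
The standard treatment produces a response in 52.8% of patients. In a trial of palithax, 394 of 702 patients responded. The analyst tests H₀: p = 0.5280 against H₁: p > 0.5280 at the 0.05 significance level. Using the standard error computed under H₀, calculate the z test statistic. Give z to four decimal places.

z = 1.7649

p̂ = 394/702 = 0.561254.
Standard error under H₀: √(0.528×0.472/702) = 0.018842.
z = (0.561254 − 0.528)/0.018842 = 0.033254/0.018842 = 1.7649.
p-value = P(Z > 1.765) ≈ 0.0388, so at α = 0.05 we reject H₀.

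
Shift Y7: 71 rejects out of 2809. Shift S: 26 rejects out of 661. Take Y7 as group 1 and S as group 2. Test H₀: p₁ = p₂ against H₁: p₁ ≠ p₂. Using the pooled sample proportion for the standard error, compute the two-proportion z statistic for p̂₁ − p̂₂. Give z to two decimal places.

p̂₁ = 71/2809 = 0.0253, p̂₂ = 26/661 = 0.0393.
Pooled p̂ = (71+26)/(2809+661) = 97/3470 = 0.0280.
SE = √(p̂(1−p̂)(1/n₁+1/n₂)) = √(0.0280·0.9720·0.00186886) = √(5.07815e-05) = 0.0071.
z = (0.0253 − 0.0393)/0.0071 = -0.0140/0.0071 = -1.97.
p-value = 2·P(Z > 1.973) ≈ 0.0485.

z = -1.97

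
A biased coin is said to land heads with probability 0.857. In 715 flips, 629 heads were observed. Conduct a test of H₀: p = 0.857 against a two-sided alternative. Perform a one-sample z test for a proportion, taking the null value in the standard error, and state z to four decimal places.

p̂ = 629/715 ≈ 0.879720.
Standard error under H₀: √(0.857×0.143/715) = 0.013092.
z = (0.879720 − 0.857)/0.013092 = 0.022720/0.013092 = 1.7354.
Two-sided p-value ≈ 2·Φ(−1.735) = 0.0827.

z = 1.7354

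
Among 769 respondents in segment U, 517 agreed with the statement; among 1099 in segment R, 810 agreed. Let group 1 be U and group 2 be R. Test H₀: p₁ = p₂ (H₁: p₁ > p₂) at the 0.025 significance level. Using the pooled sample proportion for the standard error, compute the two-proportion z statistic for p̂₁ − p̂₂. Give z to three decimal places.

z = -3.036

p̂₁ = 517/769 ≈ 0.67230, p̂₂ = 810/1099 ≈ 0.73703.
Pooled p̂ = (517+810)/(769+1099) = 1327/1868 = 0.71039.
SE = √(0.205738 × 0.00221031) = 0.02132.
z = (0.67230 − 0.73703)/0.02132 = -0.06473/0.02132 = -3.036.
p-value = P(Z > -3.036) ≈ 0.9988. With α = 0.025, fail to reject H₀.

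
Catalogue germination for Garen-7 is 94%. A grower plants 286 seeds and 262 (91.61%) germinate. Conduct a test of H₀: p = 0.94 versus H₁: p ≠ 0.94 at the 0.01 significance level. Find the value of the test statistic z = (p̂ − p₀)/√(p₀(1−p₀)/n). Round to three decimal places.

p̂ = 262/286 = 0.916084.
Under H₀, SE = √(0.94·0.06/286) = √(0.000197203) = 0.014043.
z = (0.916084 − 0.94)/0.014043 = -0.023916/0.014043 = -1.703.
Two-sided p-value ≈ 2·Φ(−1.703) = 0.0886, so at α = 0.01 we fail to reject H₀.

z = -1.703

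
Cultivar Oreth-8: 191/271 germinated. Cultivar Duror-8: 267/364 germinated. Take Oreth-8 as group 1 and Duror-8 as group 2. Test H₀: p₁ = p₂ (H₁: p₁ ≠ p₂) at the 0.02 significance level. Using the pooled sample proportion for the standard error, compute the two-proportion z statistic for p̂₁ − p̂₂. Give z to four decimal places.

p̂₁ = 191/271 ≈ 0.704797, p̂₂ = 267/364 ≈ 0.733516.
Pooled p̂ = (191+267)/(271+364) = 458/635 = 0.721260.
SE = √(0.201044 × 0.00643729) = 0.035975.
z = (0.704797 − 0.733516)/0.035975 = -0.028719/0.035975 = -0.7983.
Two-sided p-value ≈ 2·Φ(−0.798) = 0.4247, so at α = 0.02 we fail to reject H₀.

z = -0.7983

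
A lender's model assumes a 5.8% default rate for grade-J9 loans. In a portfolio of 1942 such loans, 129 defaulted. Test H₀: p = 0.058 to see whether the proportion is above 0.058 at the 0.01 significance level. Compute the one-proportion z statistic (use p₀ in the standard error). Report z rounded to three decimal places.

z = 1.589

p̂ = 129/1942 ≈ 0.066426.
SE = √(p₀(1−p₀)/n) = √(0.054636/1942) = 0.005304.
z = (0.066426 − 0.058)/0.005304 = 0.008426/0.005304 = 1.589.
p-value = P(Z > 1.589) ≈ 0.0561, so at α = 0.01 we fail to reject H₀.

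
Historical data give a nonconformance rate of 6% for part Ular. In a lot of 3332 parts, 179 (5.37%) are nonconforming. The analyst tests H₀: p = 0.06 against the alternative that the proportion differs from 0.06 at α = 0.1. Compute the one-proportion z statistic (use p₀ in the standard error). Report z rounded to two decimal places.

p̂ = 179/3332 = 0.05372.
Standard error under H₀: √(0.06×0.94/3332) = 0.00411.
z = (0.05372 − 0.06)/0.00411 = -0.00628/0.00411 = -1.53.
p-value = 2·P(Z > 1.526) ≈ 0.1270, so at α = 0.1 we fail to reject H₀.

z = -1.53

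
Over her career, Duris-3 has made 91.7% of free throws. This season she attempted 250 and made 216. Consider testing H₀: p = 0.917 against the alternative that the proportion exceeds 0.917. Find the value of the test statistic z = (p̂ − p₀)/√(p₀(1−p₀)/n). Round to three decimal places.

z = -3.038

p̂ = 216/250 ≈ 0.864000.
Standard error under H₀: √(0.917×0.083/250) = 0.017448.
z = (0.864000 − 0.917)/0.017448 = -0.053000/0.017448 = -3.038.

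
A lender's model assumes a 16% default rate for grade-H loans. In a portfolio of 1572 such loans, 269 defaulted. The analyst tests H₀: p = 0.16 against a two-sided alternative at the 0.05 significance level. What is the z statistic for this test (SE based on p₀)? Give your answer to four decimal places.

p̂ = 269/1572 = 0.1711196.
Standard error under H₀: √(0.16×0.84/1572) = 0.0092464.
z = (0.1711196 − 0.16)/0.0092464 = 0.0111196/0.0092464 = 1.2026.
Two-sided p-value ≈ 2·Φ(−1.203) = 0.2291, so at α = 0.05 we fail to reject H₀.

z = 1.2026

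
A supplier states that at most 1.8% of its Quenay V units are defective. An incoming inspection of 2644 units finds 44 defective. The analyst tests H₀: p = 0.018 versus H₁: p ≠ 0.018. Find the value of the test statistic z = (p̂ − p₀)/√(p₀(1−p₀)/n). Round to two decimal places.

p̂ = 44/2644 ≈ 0.01664.
SE = √(p₀(1−p₀)/n) = √(0.017676/2644) = 0.00259.
z = (0.01664 − 0.018)/0.00259 = -0.00136/0.00259 = -0.53.

z = -0.53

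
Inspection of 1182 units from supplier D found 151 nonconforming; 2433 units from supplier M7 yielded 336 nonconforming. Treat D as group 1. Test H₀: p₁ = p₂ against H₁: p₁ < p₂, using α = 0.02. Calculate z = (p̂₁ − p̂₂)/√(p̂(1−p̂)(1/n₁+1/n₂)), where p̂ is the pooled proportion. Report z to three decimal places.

z = -0.855

p̂₁ = 151/1182 = 0.12775, p̂₂ = 336/2433 = 0.13810.
Pooled p̂ = (151+336)/(1182+2433) = 487/3615 = 0.13472.
SE = √(p̂(1−p̂)(1/n₁+1/n₂)) = √(0.13472·0.86528·0.00125704) = √(0.00014653) = 0.01210.
z = (0.12775 − 0.13810)/0.01210 = -0.01035/0.01210 = -0.855.
p-value = P(Z < -0.855) ≈ 0.1962, so at α = 0.02 we fail to reject H₀.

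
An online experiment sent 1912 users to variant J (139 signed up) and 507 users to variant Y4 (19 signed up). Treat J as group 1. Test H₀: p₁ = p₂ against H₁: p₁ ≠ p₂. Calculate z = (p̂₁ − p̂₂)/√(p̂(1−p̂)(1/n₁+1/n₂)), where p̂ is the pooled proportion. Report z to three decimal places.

z = 2.854

p̂₁ = 139/1912 = 0.07270, p̂₂ = 19/507 = 0.03748.
Pooled p̂ = (139+19)/(1912+507) = 158/2419 = 0.06532.
SE = √(p̂(1−p̂)(1/n₁+1/n₂)) = √(0.06532·0.93468·0.0024954) = √(0.000152344) = 0.01234.
z = (0.07270 − 0.03748)/0.01234 = 0.03522/0.01234 = 2.854.
Two-sided p-value ≈ 2·Φ(−2.854) = 0.0043.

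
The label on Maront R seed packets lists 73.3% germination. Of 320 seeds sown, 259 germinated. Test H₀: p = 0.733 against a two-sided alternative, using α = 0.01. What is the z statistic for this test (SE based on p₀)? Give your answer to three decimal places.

z = 3.088

p̂ = 259/320 ≈ 0.80937.
SE = √(p₀(1−p₀)/n) = √(0.19571/320) = 0.02473.
z = (0.80937 − 0.733)/0.02473 = 0.07637/0.02473 = 3.088.
Two-sided p-value ≈ 2·Φ(−3.088) = 0.0020; since p < α = 0.01, reject H₀.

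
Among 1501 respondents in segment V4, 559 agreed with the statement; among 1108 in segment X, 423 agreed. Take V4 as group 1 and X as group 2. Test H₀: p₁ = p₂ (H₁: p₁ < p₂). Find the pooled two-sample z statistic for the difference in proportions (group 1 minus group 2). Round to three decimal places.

p̂₁ = 559/1501 = 0.37242, p̂₂ = 423/1108 = 0.38177.
Pooled p̂ = (559+423)/(1501+1108) = 982/2609 = 0.37639.
SE = √(p̂(1−p̂)(1/n₁+1/n₂)) = √(0.37639·0.62361·0.00156875) = √(0.000368218) = 0.01919.
z = (0.37242 − 0.38177)/0.01919 = -0.00935/0.01919 = -0.487.

z = -0.487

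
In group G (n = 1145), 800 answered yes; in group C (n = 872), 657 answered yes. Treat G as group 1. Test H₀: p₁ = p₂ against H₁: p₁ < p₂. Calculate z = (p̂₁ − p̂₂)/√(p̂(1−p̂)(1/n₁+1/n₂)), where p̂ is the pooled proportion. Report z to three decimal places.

z = -2.720

p̂₁ = 800/1145 ≈ 0.69869, p̂₂ = 657/872 ≈ 0.75344.
Pooled p̂ = (800+657)/(1145+872) = 1457/2017 = 0.72236.
SE = √(0.200556 × 0.00202015) = 0.02013.
z = (0.69869 − 0.75344)/0.02013 = -0.05475/0.02013 = -2.720.
p-value = P(Z < -2.720) ≈ 0.0033.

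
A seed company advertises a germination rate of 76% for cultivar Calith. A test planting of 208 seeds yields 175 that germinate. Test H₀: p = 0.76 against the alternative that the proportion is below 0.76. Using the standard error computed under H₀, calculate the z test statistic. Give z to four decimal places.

p̂ = 175/208 ≈ 0.841346.
Standard error under H₀: √(0.76×0.24/208) = 0.029613.
z = (0.841346 − 0.76)/0.029613 = 0.081346/0.029613 = 2.7470.

z = 2.7470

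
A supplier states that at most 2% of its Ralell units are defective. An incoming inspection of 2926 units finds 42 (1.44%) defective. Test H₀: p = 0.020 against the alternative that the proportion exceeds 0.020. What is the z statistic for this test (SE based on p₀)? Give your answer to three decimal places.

p̂ = 42/2926 ≈ 0.01435.
Under H₀, SE = √(0.02·0.98/2926) = √(6.69856e-06) = 0.00259.
z = (0.01435 − 0.02)/0.00259 = -0.00565/0.00259 = -2.181.

z = -2.181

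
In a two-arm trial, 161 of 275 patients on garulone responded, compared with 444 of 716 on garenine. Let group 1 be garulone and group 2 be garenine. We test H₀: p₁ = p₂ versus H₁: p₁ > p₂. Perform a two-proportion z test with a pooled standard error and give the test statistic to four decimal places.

z = -1.0018

p̂₁ = 161/275 ≈ 0.585455, p̂₂ = 444/716 ≈ 0.620112.
Pooled p̂ = (161+444)/(275+716) = 605/991 = 0.610494.
SE = √(0.237791 × 0.00503301) = 0.034595.
z = (0.585455 − 0.620112)/0.034595 = -0.034657/0.034595 = -1.0018.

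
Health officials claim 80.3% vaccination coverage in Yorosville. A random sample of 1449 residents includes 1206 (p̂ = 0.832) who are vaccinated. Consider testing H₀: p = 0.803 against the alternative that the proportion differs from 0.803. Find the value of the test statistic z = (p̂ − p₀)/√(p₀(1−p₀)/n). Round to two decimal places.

p̂ = 1206/1449 ≈ 0.83230.
Under H₀, SE = √(0.803·0.197/1449) = √(0.000109173) = 0.01045.
z = (0.83230 − 0.803)/0.01045 = 0.02930/0.01045 = 2.80.
p-value = 2·P(Z > 2.804) ≈ 0.0050.

z = 2.80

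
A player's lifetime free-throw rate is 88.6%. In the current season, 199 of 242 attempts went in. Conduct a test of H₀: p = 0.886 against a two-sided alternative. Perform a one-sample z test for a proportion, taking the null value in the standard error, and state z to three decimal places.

p̂ = 199/242 = 0.82231.
SE = √(p₀(1−p₀)/n) = √(0.101/242) = 0.02043.
z = (0.82231 − 0.886)/0.02043 = -0.06369/0.02043 = -3.117.
Two-sided p-value ≈ 2·Φ(−3.117) = 0.0018.

z = -3.117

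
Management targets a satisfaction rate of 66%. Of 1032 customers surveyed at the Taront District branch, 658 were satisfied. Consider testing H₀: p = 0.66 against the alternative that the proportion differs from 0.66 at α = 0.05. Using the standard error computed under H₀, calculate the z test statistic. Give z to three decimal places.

z = -1.519

p̂ = 658/1032 ≈ 0.63760.
Under H₀, SE = √(0.66·0.34/1032) = √(0.000217442) = 0.01475.
z = (0.63760 − 0.66)/0.01475 = -0.02240/0.01475 = -1.519.
Two-sided p-value ≈ 2·Φ(−1.519) = 0.1287. With α = 0.05, fail to reject H₀.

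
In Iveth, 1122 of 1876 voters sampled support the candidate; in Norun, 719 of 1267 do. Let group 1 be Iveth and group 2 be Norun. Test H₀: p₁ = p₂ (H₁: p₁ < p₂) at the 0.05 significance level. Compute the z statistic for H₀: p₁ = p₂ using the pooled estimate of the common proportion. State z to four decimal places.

p̂₁ = 1122/1876 = 0.5980810, p̂₂ = 719/1267 = 0.5674822.
Pooled p̂ = (1122+719)/(1876+1267) = 1841/3143 = 0.5857461.
SE = √(0.242648 × 0.00132232) = 0.0179125.
z = (0.5980810 − 0.5674822)/0.0179125 = 0.0305988/0.0179125 = 1.7082.
p-value = P(Z < 1.708) ≈ 0.9562, so at α = 0.05 we fail to reject H₀.

z = 1.7082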